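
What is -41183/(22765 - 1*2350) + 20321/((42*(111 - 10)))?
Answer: 3811983/1374610 ≈ 2.7731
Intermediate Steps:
-41183/(22765 - 1*2350) + 20321/((42*(111 - 10))) = -41183/(22765 - 2350) + 20321/((42*101)) = -41183/20415 + 20321/4242 = -41183*1/20415 + 20321*(1/4242) = -41183/20415 + 2903/606 = 3811983/1374610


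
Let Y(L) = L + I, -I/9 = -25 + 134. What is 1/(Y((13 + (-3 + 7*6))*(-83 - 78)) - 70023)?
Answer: -1/79376 ≈ -1.2598e-5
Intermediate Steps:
I = -981 (I = -9*(-25 + 134) = -9*109 = -981)
Y(L) = -981 + L (Y(L) = L - 981 = -981 + L)
1/(Y((13 + (-3 + 7*6))*(-83 - 78)) - 70023) = 1/((-981 + (13 + (-3 + 7*6))*(-83 - 78)) - 70023) = 1/((-981 + (13 + (-3 + 42))*(-161)) - 70023) = 1/((-981 + (13 + 39)*(-161)) - 70023) = 1/((-981 + 52*(-161)) - 70023) = 1/((-981 - 8372) - 70023) = 1/(-9353 - 70023) = 1/(-79376) = -1/79376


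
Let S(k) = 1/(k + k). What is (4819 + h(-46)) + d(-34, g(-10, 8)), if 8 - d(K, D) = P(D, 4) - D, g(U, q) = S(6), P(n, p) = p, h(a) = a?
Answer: 57325/12 ≈ 4777.1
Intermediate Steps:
S(k) = 1/(2*k)
g(U, q) = 1/12 (g(U, q) = (1/2)/6 = (1/2)*(1/6) = 1/12)
d(K, D) = 4 + D (d(K, D) = 8 - (4 - D) = 8 + (-4 + D) = 4 + D)
(4819 + h(-46)) + d(-34, g(-10, 8)) = (4819 - 46) + (4 + 1/12) = 4773 + 49/12 = 57325/12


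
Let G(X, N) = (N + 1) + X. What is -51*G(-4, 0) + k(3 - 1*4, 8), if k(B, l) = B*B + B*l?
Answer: 146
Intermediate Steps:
G(X, N) = 1 + N + X (G(X, N) = (1 + N) + X = 1 + N + X)
k(B, l) = B² + B*l
-51*G(-4, 0) + k(3 - 1*4, 8) = -51*(1 + 0 - 4) + (3 - 1*4)*((3 - 1*4) + 8) = -51*(-3) + (3 - 4)*((3 - 4) + 8) = 153 - (-1 + 8) = 153 - 1*7 = 153 - 7 = 146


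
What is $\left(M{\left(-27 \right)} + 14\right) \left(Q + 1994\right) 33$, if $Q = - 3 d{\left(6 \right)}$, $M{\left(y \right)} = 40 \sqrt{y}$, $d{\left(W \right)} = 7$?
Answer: $911526 + 7813080 i \sqrt{3} \approx 9.1153 \cdot 10^{5} + 1.3533 \cdot 10^{7} i$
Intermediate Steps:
$Q = -21$ ($Q = \left(-3\right) 7 = -21$)
$\left(M{\left(-27 \right)} + 14\right) \left(Q + 1994\right) 33 = \left(40 \sqrt{-27} + 14\right) \left(-21 + 1994\right) 33 = \left(40 \cdot 3 i \sqrt{3} + 14\right) 1973 \cdot 33 = \left(120 i \sqrt{3} + 14\right) 1973 \cdot 33 = \left(14 + 120 i \sqrt{3}\right) 1973 \cdot 33 = \left(27622 + 236760 i \sqrt{3}\right) 33 = 911526 + 7813080 i \sqrt{3}$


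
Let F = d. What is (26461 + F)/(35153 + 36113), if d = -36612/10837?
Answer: 286721245/772309642 ≈ 0.37125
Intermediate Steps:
d = -36612/10837 (d = -36612*1/10837 = -36612/10837 ≈ -3.3784)
F = -36612/10837 ≈ -3.3784
(26461 + F)/(35153 + 36113) = (26461 - 36612/10837)/(35153 + 36113) = (286721245/10837)/71266 = (286721245/10837)*(1/71266) = 286721245/772309642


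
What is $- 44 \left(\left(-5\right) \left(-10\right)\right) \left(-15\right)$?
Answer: $33000$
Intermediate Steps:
$- 44 \left(\left(-5\right) \left(-10\right)\right) \left(-15\right) = \left(-44\right) 50 \left(-15\right) = \left(-2200\right) \left(-15\right) = 33000$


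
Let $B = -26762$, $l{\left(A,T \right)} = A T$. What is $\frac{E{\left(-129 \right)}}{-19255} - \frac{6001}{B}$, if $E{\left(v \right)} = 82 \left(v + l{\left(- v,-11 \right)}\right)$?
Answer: $\frac{3512610487}{515302310} \approx 6.8166$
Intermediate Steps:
$E{\left(v \right)} = 984 v$ ($E{\left(v \right)} = 82 \left(v + - v \left(-11\right)\right) = 82 \left(v + 11 v\right) = 82 \cdot 12 v = 984 v$)
$\frac{E{\left(-129 \right)}}{-19255} - \frac{6001}{B} = \frac{984 \left(-129\right)}{-19255} - \frac{6001}{-26762} = \left(-126936\right) \left(- \frac{1}{19255}\right) - - \frac{6001}{26762} = \frac{126936}{19255} + \frac{6001}{26762} = \frac{3512610487}{515302310}$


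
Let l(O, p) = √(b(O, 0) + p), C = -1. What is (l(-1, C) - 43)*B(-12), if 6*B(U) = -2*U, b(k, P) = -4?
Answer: -172 + 4*I*√5 ≈ -172.0 + 8.9443*I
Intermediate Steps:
B(U) = -U/3 (B(U) = (-2*U)/6 = -U/3)
l(O, p) = √(-4 + p)
(l(-1, C) - 43)*B(-12) = (√(-4 - 1) - 43)*(-⅓*(-12)) = (√(-5) - 43)*4 = (I*√5 - 43)*4 = (-43 + I*√5)*4 = -172 + 4*I*√5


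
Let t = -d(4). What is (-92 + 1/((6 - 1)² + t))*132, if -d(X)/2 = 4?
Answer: -12140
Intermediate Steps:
d(X) = -8 (d(X) = -2*4 = -8)
t = 8 (t = -1*(-8) = 8)
(-92 + 1/((6 - 1)² + t))*132 = (-92 + 1/((6 - 1)² + 8))*132 = (-92 + 1/(5² + 8))*132 = (-92 + 1/(25 + 8))*132 = (-92 + 1/33)*132 = -3035/33*132 = -12140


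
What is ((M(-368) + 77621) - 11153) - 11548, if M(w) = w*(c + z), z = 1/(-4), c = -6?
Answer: 57220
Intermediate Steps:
z = -¼ ≈ -0.25000
M(w) = -25*w/4 (M(w) = w*(-6 - ¼) = w*(-25/4) = -25*w/4)
((M(-368) + 77621) - 11153) - 11548 = ((-25/4*(-368) + 77621) - 11153) - 11548 = ((2300 + 77621) - 11153) - 11548 = (79921 - 11153) - 11548 = 68768 - 11548 = 57220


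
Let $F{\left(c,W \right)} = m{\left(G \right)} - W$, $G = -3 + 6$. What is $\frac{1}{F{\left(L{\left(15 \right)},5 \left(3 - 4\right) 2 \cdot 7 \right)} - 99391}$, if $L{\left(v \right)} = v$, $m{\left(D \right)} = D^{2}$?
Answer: $- \frac{1}{99312} \approx -1.0069 \cdot 10^{-5}$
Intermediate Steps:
$G = 3$
$F{\left(c,W \right)} = 9 - W$ ($F{\left(c,W \right)} = 3^{2} - W = 9 - W$)
$\frac{1}{F{\left(L{\left(15 \right)},5 \left(3 - 4\right) 2 \cdot 7 \right)} - 99391} = \frac{1}{\left(9 - 5 \left(3 - 4\right) 2 \cdot 7\right) - 99391} = \frac{1}{\left(9 - 5 \left(-1\right) 2 \cdot 7\right) - 99391} = \frac{1}{\left(9 - \left(-5\right) 2 \cdot 7\right) - 99391} = \frac{1}{\left(9 - \left(-10\right) 7\right) - 99391} = \frac{1}{\left(9 - -70\right) - 99391} = \frac{1}{\left(9 + 70\right) - 99391} = \frac{1}{79 - 99391} = \frac{1}{-99312} = - \frac{1}{99312}$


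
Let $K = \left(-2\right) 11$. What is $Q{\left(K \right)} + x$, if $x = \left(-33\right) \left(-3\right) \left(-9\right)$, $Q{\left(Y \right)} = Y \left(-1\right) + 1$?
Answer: $-868$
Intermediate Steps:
$K = -22$
$Q{\left(Y \right)} = 1 - Y$ ($Q{\left(Y \right)} = - Y + 1 = 1 - Y$)
$x = -891$ ($x = 99 \left(-9\right) = -891$)
$Q{\left(K \right)} + x = \left(1 - -22\right) - 891 = \left(1 + 22\right) - 891 = 23 - 891 = -868$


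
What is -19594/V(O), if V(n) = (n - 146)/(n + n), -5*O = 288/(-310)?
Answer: 2821536/56503 ≈ 49.936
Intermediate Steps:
O = 144/775 (O = -288/(5*(-310)) = -288*(-1)/(5*310) = -⅕*(-144/155) = 144/775 ≈ 0.18581)
V(n) = (-146 + n)/(2*n) (V(n) = (-146 + n)/((2*n)) = (-146 + n)*(1/(2*n)) = (-146 + n)/(2*n))
-19594/V(O) = -19594*288/(775*(-146 + 144/775)) = -19594/((½)*(775/144)*(-113006/775)) = -19594/(-56503/144) = -19594*(-144/56503) = 2821536/56503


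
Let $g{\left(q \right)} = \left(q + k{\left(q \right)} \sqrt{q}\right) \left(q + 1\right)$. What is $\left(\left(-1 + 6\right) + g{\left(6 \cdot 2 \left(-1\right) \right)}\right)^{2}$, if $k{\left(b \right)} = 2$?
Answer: $12961 - 12056 i \sqrt{3} \approx 12961.0 - 20882.0 i$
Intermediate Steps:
$g{\left(q \right)} = \left(1 + q\right) \left(q + 2 \sqrt{q}\right)$ ($g{\left(q \right)} = \left(q + 2 \sqrt{q}\right) \left(q + 1\right) = \left(q + 2 \sqrt{q}\right) \left(1 + q\right) = \left(1 + q\right) \left(q + 2 \sqrt{q}\right)$)
$\left(\left(-1 + 6\right) + g{\left(6 \cdot 2 \left(-1\right) \right)}\right)^{2} = \left(\left(-1 + 6\right) + \left(6 \cdot 2 \left(-1\right) + \left(6 \cdot 2 \left(-1\right)\right)^{2} + 2 \sqrt{6 \cdot 2 \left(-1\right)} + 2 \left(6 \cdot 2 \left(-1\right)\right)^{\frac{3}{2}}\right)\right)^{2} = \left(5 + \left(12 \left(-1\right) + \left(12 \left(-1\right)\right)^{2} + 2 \sqrt{12 \left(-1\right)} + 2 \left(12 \left(-1\right)\right)^{\frac{3}{2}}\right)\right)^{2} = \left(5 + \left(-12 + \left(-12\right)^{2} + 2 \sqrt{-12} + 2 \left(-12\right)^{\frac{3}{2}}\right)\right)^{2} = \left(5 + \left(-12 + 144 + 2 \cdot 2 i \sqrt{3} + 2 \left(- 24 i \sqrt{3}\right)\right)\right)^{2} = \left(5 + \left(-12 + 144 + 4 i \sqrt{3} - 48 i \sqrt{3}\right)\right)^{2} = \left(5 + \left(132 - 44 i \sqrt{3}\right)\right)^{2} = \left(137 - 44 i \sqrt{3}\right)^{2}$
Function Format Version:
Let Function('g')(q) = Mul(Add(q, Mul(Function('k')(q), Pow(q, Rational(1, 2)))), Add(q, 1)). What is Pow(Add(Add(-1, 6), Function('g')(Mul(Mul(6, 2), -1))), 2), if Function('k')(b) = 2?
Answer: Add(12961, Mul(-12056, I, Pow(3, Rational(1, 2)))) ≈ Add(12961., Mul(-20882., I))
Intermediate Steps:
Function('g')(q) = Mul(Add(1, q), Add(q, Mul(2, Pow(q, Rational(1, 2))))) (Function('g')(q) = Mul(Add(q, Mul(2, Pow(q, Rational(1, 2)))), Add(q, 1)) = Mul(Add(q, Mul(2, Pow(q, Rational(1, 2)))), Add(1, q)) = Mul(Add(1, q), Add(q, Mul(2, Pow(q, Rational(1, 2))))))
Pow(Add(Add(-1, 6), Function('g')(Mul(Mul(6, 2), -1))), 2) = Pow(Add(Add(-1, 6), Add(Mul(Mul(6, 2), -1), Pow(Mul(Mul(6, 2), -1), 2), Mul(2, Pow(Mul(Mul(6, 2), -1), Rational(1, 2))), Mul(2, Pow(Mul(Mul(6, 2), -1), Rational(3, 2))))), 2) = Pow(Add(5, Add(Mul(12, -1), Pow(Mul(12, -1), 2), Mul(2, Pow(Mul(12, -1), Rational(1, 2))), Mul(2, Pow(Mul(12, -1), Rational(3, 2))))), 2) = Pow(Add(5, Add(-12, Pow(-12, 2), Mul(2, Pow(-12, Rational(1, 2))), Mul(2, Pow(-12, Rational(3, 2))))), 2) = Pow(Add(5, Add(-12, 144, Mul(2, Mul(2, I, Pow(3, Rational(1, 2)))), Mul(2, Mul(-24, I, Pow(3, Rational(1, 2)))))), 2) = Pow(Add(5, Add(-12, 144, Mul(4, I, Pow(3, Rational(1, 2))), Mul(-48, I, Pow(3, Rational(1, 2))))), 2) = Pow(Add(5, Add(132, Mul(-44, I, Pow(3, Rational(1, 2))))), 2) = Pow(Add(137, Mul(-44, I, Pow(3, Rational(1, 2)))), 2)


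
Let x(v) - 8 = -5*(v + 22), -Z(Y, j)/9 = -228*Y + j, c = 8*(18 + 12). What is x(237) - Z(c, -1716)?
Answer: -509211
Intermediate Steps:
c = 240 (c = 8*30 = 240)
Z(Y, j) = -9*j + 2052*Y (Z(Y, j) = -9*(-228*Y + j) = -9*(j - 228*Y) = -9*j + 2052*Y)
x(v) = -102 - 5*v (x(v) = 8 - 5*(v + 22) = 8 - 5*(22 + v) = 8 + (-110 - 5*v) = -102 - 5*v)
x(237) - Z(c, -1716) = (-102 - 5*237) - (-9*(-1716) + 2052*240) = (-102 - 1185) - (15444 + 492480) = -1287 - 1*507924 = -1287 - 507924 = -509211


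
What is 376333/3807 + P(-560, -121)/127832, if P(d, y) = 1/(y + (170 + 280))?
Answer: 336751800473/3406594968 ≈ 98.853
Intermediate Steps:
P(d, y) = 1/(450 + y) (P(d, y) = 1/(y + 450) = 1/(450 + y))
376333/3807 + P(-560, -121)/127832 = 376333/3807 + 1/((450 - 121)*127832) = 376333*(1/3807) + (1/127832)/329 = 376333/3807 + (1/329)*(1/127832) = 376333/3807 + 1/42056728 = 336751800473/3406594968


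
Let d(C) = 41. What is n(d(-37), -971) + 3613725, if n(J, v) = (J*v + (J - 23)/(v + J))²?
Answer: 38164456964389/24025 ≈ 1.5885e+9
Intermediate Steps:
n(J, v) = (J*v + (-23 + J)/(J + v))²
n(d(-37), -971) + 3613725 = (-23 + 41 + 41*(-971)² - 971*41²)²/(41 - 971)² + 3613725 = (-23 + 41 + 41*942841 - 971*1681)²/(-930)² + 3613725 = (-23 + 41 + 38656481 - 1632251)²/864900 + 3613725 = (1/864900)*37024248² + 3613725 = (1/864900)*1370794939965504 + 3613725 = 38077637221264/24025 + 3613725 = 38164456964389/24025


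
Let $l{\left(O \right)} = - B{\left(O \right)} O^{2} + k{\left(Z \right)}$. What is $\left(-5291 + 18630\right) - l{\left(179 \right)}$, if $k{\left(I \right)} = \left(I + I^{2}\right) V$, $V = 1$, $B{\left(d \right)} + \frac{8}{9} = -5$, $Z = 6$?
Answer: $- \frac{1578500}{9} \approx -1.7539 \cdot 10^{5}$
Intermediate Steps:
$B{\left(d \right)} = - \frac{53}{9}$ ($B{\left(d \right)} = - \frac{8}{9} - 5 = - \frac{53}{9}$)
$k{\left(I \right)} = I + I^{2}$ ($k{\left(I \right)} = \left(I + I^{2}\right) 1 = I + I^{2}$)
$l{\left(O \right)} = 42 + \frac{53 O^{2}}{9}$ ($l{\left(O \right)} = - \frac{\left(-53\right) O^{2}}{9} + 6 \left(1 + 6\right) = \frac{53 O^{2}}{9} + 6 \cdot 7 = \frac{53 O^{2}}{9} + 42 = 42 + \frac{53 O^{2}}{9}$)
$\left(-5291 + 18630\right) - l{\left(179 \right)} = \left(-5291 + 18630\right) - \left(42 + \frac{53 \cdot 179^{2}}{9}\right) = 13339 - \left(42 + \frac{53}{9} \cdot 32041\right) = 13339 - \left(42 + \frac{1698173}{9}\right) = 13339 - \frac{1698551}{9} = - \frac{1578500}{9}$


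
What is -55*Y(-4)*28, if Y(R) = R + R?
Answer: 12320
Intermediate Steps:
Y(R) = 2*R
-55*Y(-4)*28 = -110*(-4)*28 = -55*(-8)*28 = 440*28 = 12320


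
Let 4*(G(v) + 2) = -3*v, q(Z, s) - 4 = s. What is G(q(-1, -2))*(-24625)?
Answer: 172375/2 ≈ 86188.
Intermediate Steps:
q(Z, s) = 4 + s
G(v) = -2 - 3*v/4 (G(v) = -2 + (-3*v)/4 = -2 - 3*v/4)
G(q(-1, -2))*(-24625) = (-2 - 3*(4 - 2)/4)*(-24625) = (-2 - ¾*2)*(-24625) = (-2 - 3/2)*(-24625) = -7/2*(-24625) = 172375/2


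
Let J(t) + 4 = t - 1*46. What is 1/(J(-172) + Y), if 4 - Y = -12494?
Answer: 1/12276 ≈ 8.1460e-5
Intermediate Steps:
Y = 12498 (Y = 4 - 1*(-12494) = 4 + 12494 = 12498)
J(t) = -50 + t (J(t) = -4 + (t - 1*46) = -4 + (t - 46) = -4 + (-46 + t) = -50 + t)
1/(J(-172) + Y) = 1/((-50 - 172) + 12498) = 1/(-222 + 12498) = 1/12276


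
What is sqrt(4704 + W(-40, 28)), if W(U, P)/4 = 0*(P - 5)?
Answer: 28*sqrt(6) ≈ 68.586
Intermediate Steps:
W(U, P) = 0 (W(U, P) = 4*(0*(P - 5)) = 4*(0*(-5 + P)) = 4*0 = 0)
sqrt(4704 + W(-40, 28)) = sqrt(4704 + 0) = sqrt(4704) = 28*sqrt(6)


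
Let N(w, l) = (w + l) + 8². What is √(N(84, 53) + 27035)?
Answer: 2*√6809 ≈ 165.03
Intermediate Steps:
N(w, l) = 64 + l + w (N(w, l) = (l + w) + 64 = 64 + l + w)
√(N(84, 53) + 27035) = √((64 + 53 + 84) + 27035) = √(201 + 27035) = √27236 = 2*√6809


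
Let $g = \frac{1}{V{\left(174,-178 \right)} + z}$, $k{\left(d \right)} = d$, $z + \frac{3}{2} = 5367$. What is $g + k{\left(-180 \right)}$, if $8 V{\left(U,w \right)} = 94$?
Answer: $- \frac{3871616}{21509} \approx -180.0$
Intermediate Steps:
$z = \frac{10731}{2}$ ($z = - \frac{3}{2} + 5367 = \frac{10731}{2} \approx 5365.5$)
$V{\left(U,w \right)} = \frac{47}{4}$ ($V{\left(U,w \right)} = \frac{1}{8} \cdot 94 = \frac{47}{4}$)
$g = \frac{4}{21509}$ ($g = \frac{1}{\frac{47}{4} + \frac{10731}{2}} = \frac{1}{\frac{21509}{4}} = \frac{4}{21509} \approx 0.00018597$)
$g + k{\left(-180 \right)} = \frac{4}{21509} - 180 = - \frac{3871616}{21509}$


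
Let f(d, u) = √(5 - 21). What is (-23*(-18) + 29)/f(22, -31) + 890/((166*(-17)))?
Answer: -445/1411 - 443*I/4 ≈ -0.31538 - 110.75*I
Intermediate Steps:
f(d, u) = 4*I (f(d, u) = √(-16) = 4*I)
(-23*(-18) + 29)/f(22, -31) + 890/((166*(-17))) = (-23*(-18) + 29)/((4*I)) + 890/((166*(-17))) = (414 + 29)*(-I/4) + 890/(-2822) = 443*(-I/4) + 890*(-1/2822) = -443*I/4 - 445/1411 = -445/1411 - 443*I/4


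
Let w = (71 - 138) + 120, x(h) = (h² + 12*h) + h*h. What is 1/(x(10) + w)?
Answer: 1/373 ≈ 0.0026810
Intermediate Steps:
x(h) = 2*h² + 12*h (x(h) = (h² + 12*h) + h² = 2*h² + 12*h)
w = 53 (w = -67 + 120 = 53)
1/(x(10) + w) = 1/(2*10*(6 + 10) + 53) = 1/(2*10*16 + 53) = 1/(320 + 53) = 1/373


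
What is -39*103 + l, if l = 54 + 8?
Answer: -3955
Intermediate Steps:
l = 62
-39*103 + l = -39*103 + 62 = -4017 + 62 = -3955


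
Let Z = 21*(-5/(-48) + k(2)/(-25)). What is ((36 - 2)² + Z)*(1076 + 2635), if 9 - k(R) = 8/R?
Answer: 342595809/80 ≈ 4.2824e+6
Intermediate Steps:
k(R) = 9 - 8/R
Z = -161/80 (Z = 21*(-5/(-48) + (9 - 8/2)/(-25)) = 21*(-5*(-1/48) + (9 - 8*½)*(-1/25)) = 21*(5/48 + (9 - 4)*(-1/25)) = 21*(5/48 + 5*(-1/25)) = 21*(5/48 - ⅕) = 21*(-23/240) = -161/80 ≈ -2.0125)
((36 - 2)² + Z)*(1076 + 2635) = ((36 - 2)² - 161/80)*(1076 + 2635) = (34² - 161/80)*3711 = (1156 - 161/80)*3711 = (92319/80)*3711 = 342595809/80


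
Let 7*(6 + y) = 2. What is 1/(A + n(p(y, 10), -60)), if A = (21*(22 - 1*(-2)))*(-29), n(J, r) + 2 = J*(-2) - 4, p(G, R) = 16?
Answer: -1/14654 ≈ -6.8241e-5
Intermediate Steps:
y = -40/7 (y = -6 + (⅐)*2 = -6 + 2/7 = -40/7 ≈ -5.7143)
n(J, r) = -6 - 2*J (n(J, r) = -2 + (J*(-2) - 4) = -2 + (-2*J - 4) = -2 + (-4 - 2*J) = -6 - 2*J)
A = -14616 (A = (21*(22 + 2))*(-29) = (21*24)*(-29) = 504*(-29) = -14616)
1/(A + n(p(y, 10), -60)) = 1/(-14616 + (-6 - 2*16)) = 1/(-14616 + (-6 - 32)) = 1/(-14616 - 38) = 1/(-14654) = -1/14654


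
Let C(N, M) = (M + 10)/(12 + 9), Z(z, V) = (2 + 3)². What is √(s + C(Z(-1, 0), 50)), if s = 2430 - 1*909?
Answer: √74669/7 ≈ 39.037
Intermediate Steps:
s = 1521 (s = 2430 - 909 = 1521)
Z(z, V) = 25 (Z(z, V) = 5² = 25)
C(N, M) = 10/21 + M/21 (C(N, M) = (10 + M)/21 = (10 + M)*(1/21) = 10/21 + M/21)
√(s + C(Z(-1, 0), 50)) = √(1521 + (10/21 + (1/21)*50)) = √(1521 + (10/21 + 50/21)) = √(1521 + 20/7) = √(10667/7) = √74669/7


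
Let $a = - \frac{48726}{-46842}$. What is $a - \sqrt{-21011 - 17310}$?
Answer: $\frac{8121}{7807} - i \sqrt{38321} \approx 1.0402 - 195.76 i$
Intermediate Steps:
$a = \frac{8121}{7807}$ ($a = \left(-48726\right) \left(- \frac{1}{46842}\right) = \frac{8121}{7807} \approx 1.0402$)
$a - \sqrt{-21011 - 17310} = \frac{8121}{7807} - \sqrt{-21011 - 17310} = \frac{8121}{7807} - \sqrt{-38321} = \frac{8121}{7807} - i \sqrt{38321}$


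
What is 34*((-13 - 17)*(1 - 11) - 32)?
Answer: 9112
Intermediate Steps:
34*((-13 - 17)*(1 - 11) - 32) = 34*(-30*(-10) - 32) = 34*(300 - 32) = 34*268 = 9112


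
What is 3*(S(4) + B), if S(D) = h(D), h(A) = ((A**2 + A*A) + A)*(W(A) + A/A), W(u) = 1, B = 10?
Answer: 246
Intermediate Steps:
h(A) = 2*A + 4*A**2 (h(A) = ((A**2 + A*A) + A)*(1 + A/A) = ((A**2 + A**2) + A)*(1 + 1) = (2*A**2 + A)*2 = (A + 2*A**2)*2 = 2*A + 4*A**2)
S(D) = 2*D*(1 + 2*D)
3*(S(4) + B) = 3*(2*4*(1 + 2*4) + 10) = 3*(2*4*(1 + 8) + 10) = 3*(2*4*9 + 10) = 3*(72 + 10) = 3*82 = 246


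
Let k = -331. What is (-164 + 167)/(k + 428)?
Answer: 3/97 ≈ 0.030928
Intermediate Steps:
(-164 + 167)/(k + 428) = (-164 + 167)/(-331 + 428) = 3/97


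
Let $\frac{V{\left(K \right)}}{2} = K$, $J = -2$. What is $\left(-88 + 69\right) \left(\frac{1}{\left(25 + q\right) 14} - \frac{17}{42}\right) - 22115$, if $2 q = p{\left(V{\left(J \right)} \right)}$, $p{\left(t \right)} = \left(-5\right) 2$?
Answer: $- \frac{18570197}{840} \approx -22107.0$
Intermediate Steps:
$V{\left(K \right)} = 2 K$
$p{\left(t \right)} = -10$
$q = -5$ ($q = \frac{1}{2} \left(-10\right) = -5$)
$\left(-88 + 69\right) \left(\frac{1}{\left(25 + q\right) 14} - \frac{17}{42}\right) - 22115 = \left(-88 + 69\right) \left(\frac{1}{\left(25 - 5\right) 14} - \frac{17}{42}\right) - 22115 = - 19 \left(\frac{1}{20} \cdot \frac{1}{14} - \frac{17}{42}\right) - 22115 = - 19 \left(\frac{1}{280} - \frac{17}{42}\right) - 22115 = \left(-19\right) \left(- \frac{337}{840}\right) - 22115 = \frac{6403}{840} - 22115 = - \frac{18570197}{840}$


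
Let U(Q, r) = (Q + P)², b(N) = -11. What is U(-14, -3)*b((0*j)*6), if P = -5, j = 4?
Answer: -3971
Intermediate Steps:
U(Q, r) = (-5 + Q)² (U(Q, r) = (Q - 5)² = (-5 + Q)²)
U(-14, -3)*b((0*j)*6) = (-5 - 14)²*(-11) = (-19)²*(-11) = 361*(-11) = -3971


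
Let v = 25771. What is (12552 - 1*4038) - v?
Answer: -17257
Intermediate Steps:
(12552 - 1*4038) - v = (12552 - 1*4038) - 1*25771 = (12552 - 4038) - 25771 = 8514 - 25771 = -17257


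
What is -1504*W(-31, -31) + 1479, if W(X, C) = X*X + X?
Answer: -1397241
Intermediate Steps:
W(X, C) = X + X² (W(X, C) = X² + X = X + X²)
-1504*W(-31, -31) + 1479 = -(-46624)*(1 - 31) + 1479 = -(-46624)*(-30) + 1479 = -1504*930 + 1479 = -1398720 + 1479 = -1397241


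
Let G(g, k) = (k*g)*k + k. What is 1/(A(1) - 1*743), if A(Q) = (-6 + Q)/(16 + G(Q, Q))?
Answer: -18/13379 ≈ -0.0013454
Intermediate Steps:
G(g, k) = k + g*k² (G(g, k) = (g*k)*k + k = g*k² + k = k + g*k²)
A(Q) = (-6 + Q)/(16 + Q*(1 + Q²)) (A(Q) = (-6 + Q)/(16 + Q*(1 + Q*Q)) = (-6 + Q)/(16 + Q*(1 + Q²)))
1/(A(1) - 1*743) = 1/((-6 + 1)/(16 + 1 + 1³) - 1*743) = 1/(-5/(16 + 1 + 1) - 743) = 1/(-5/18 - 743) = 1/(-13379/18) = -18/13379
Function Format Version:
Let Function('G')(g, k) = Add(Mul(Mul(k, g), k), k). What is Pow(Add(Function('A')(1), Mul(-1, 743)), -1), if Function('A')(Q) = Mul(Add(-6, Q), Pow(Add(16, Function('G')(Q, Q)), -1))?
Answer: Rational(-18, 13379) ≈ -0.0013454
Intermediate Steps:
Function('G')(g, k) = Add(k, Mul(g, Pow(k, 2))) (Function('G')(g, k) = Add(Mul(Mul(g, k), k), k) = Add(Mul(g, Pow(k, 2)), k) = Add(k, Mul(g, Pow(k, 2))))
Function('A')(Q) = Mul(Pow(Add(16, Mul(Q, Add(1, Pow(Q, 2)))), -1), Add(-6, Q)) (Function('A')(Q) = Mul(Add(-6, Q), Pow(Add(16, Mul(Q, Add(1, Mul(Q, Q)))), -1)) = Mul(Add(-6, Q), Pow(Add(16, Mul(Q, Add(1, Pow(Q, 2)))), -1)) = Mul(Pow(Add(16, Mul(Q, Add(1, Pow(Q, 2)))), -1), Add(-6, Q)))
Pow(Add(Function('A')(1), Mul(-1, 743)), -1) = Pow(Add(Mul(Pow(Add(16, 1, Pow(1, 3)), -1), Add(-6, 1)), Mul(-1, 743)), -1) = Pow(Add(Mul(Pow(Add(16, 1, 1), -1), -5), -743), -1) = Pow(Add(Mul(Pow(18, -1), -5), -743), -1) = Pow(Add(Mul(Rational(1, 18), -5), -743), -1) = Pow(Add(Rational(-5, 18), -743), -1) = Pow(Rational(-13379, 18), -1) = Rational(-18, 13379)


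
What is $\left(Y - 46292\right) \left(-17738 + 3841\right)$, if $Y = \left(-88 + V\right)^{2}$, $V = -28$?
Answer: $456321892$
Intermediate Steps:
$Y = 13456$ ($Y = \left(-88 - 28\right)^{2} = \left(-116\right)^{2} = 13456$)
$\left(Y - 46292\right) \left(-17738 + 3841\right) = \left(13456 - 46292\right) \left(-17738 + 3841\right) = \left(-32836\right) \left(-13897\right) = 456321892$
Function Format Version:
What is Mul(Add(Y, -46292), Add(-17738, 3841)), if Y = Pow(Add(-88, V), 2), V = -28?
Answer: 456321892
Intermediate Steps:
Y = 13456 (Y = Pow(Add(-88, -28), 2) = Pow(-116, 2) = 13456)
Mul(Add(Y, -46292), Add(-17738, 3841)) = Mul(Add(13456, -46292), Add(-17738, 3841)) = Mul(-32836, -13897) = 456321892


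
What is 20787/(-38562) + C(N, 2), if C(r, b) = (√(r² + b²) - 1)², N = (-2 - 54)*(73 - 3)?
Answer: 197519762941/12854 - 4*√3841601 ≈ 1.5359e+7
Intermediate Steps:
N = -3920 (N = -56*70 = -3920)
C(r, b) = (-1 + √(b² + r²))² (C(r, b) = (√(b² + r²) - 1)² = (-1 + √(b² + r²))²)
20787/(-38562) + C(N, 2) = 20787/(-38562) + (-1 + √(2² + (-3920)²))² = 20787*(-1/38562) + (-1 + √(4 + 15366400))² = -6929/12854 + (-1 + √15366404)² = -6929/12854 + (-1 + 2*√3841601)²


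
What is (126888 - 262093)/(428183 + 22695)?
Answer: -135205/450878 ≈ -0.29987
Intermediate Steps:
(126888 - 262093)/(428183 + 22695) = -135205/450878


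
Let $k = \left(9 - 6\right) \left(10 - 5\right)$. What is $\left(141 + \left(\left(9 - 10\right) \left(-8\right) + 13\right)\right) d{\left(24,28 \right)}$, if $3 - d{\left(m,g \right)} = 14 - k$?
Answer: $648$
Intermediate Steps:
$k = 15$ ($k = 3 \cdot 5 = 15$)
$d{\left(m,g \right)} = 4$ ($d{\left(m,g \right)} = 3 - \left(14 - 15\right) = 3 - -1 = 3 + 1 = 4$)
$\left(141 + \left(\left(9 - 10\right) \left(-8\right) + 13\right)\right) d{\left(24,28 \right)} = \left(141 + \left(\left(9 - 10\right) \left(-8\right) + 13\right)\right) 4 = \left(141 + \left(\left(-1\right) \left(-8\right) + 13\right)\right) 4 = \left(141 + \left(8 + 13\right)\right) 4 = \left(141 + 21\right) 4 = 162 \cdot 4 = 648$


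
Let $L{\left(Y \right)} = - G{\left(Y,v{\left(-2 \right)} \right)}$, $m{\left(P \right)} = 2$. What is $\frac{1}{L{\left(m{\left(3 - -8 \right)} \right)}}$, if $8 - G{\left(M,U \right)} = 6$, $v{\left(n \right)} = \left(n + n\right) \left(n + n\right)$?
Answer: $- \frac{1}{2} \approx -0.5$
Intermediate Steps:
$v{\left(n \right)} = 4 n^{2}$ ($v{\left(n \right)} = 2 n 2 n = 4 n^{2}$)
$G{\left(M,U \right)} = 2$ ($G{\left(M,U \right)} = 8 - 6 = 2$)
$L{\left(Y \right)} = -2$ ($L{\left(Y \right)} = \left(-1\right) 2 = -2$)
$\frac{1}{L{\left(m{\left(3 - -8 \right)} \right)}} = \frac{1}{-2} = - \frac{1}{2}$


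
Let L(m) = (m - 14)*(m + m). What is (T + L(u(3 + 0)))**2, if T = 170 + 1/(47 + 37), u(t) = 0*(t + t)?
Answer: 203946961/7056 ≈ 28904.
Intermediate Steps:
u(t) = 0 (u(t) = 0*(2*t) = 0)
L(m) = 2*m*(-14 + m) (L(m) = (-14 + m)*(2*m) = 2*m*(-14 + m))
T = 14281/84 (T = 170 + 1/84 = 14281/84 ≈ 170.01)
(T + L(u(3 + 0)))**2 = (14281/84 + 2*0*(-14 + 0))**2 = (14281/84 + 2*0*(-14))**2 = (14281/84 + 0)**2 = (14281/84)**2 = 203946961/7056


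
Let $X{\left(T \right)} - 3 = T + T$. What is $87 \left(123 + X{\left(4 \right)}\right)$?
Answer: $11658$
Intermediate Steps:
$X{\left(T \right)} = 3 + 2 T$ ($X{\left(T \right)} = 3 + \left(T + T\right) = 3 + 2 T$)
$87 \left(123 + X{\left(4 \right)}\right) = 87 \left(123 + \left(3 + 2 \cdot 4\right)\right) = 87 \left(123 + \left(3 + 8\right)\right) = 87 \left(123 + 11\right) = 87 \cdot 134 = 11658$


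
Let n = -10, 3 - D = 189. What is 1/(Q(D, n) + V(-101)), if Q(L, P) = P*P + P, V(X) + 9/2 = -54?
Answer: 2/63 ≈ 0.031746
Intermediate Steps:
D = -186 (D = 3 - 1*189 = 3 - 189 = -186)
V(X) = -117/2 (V(X) = -9/2 - 54 = -117/2)
Q(L, P) = P + P² (Q(L, P) = P² + P = P + P²)
1/(Q(D, n) + V(-101)) = 1/(-10*(1 - 10) - 117/2) = 1/(-10*(-9) - 117/2) = 1/(90 - 117/2) = 1/(63/2) = 2/63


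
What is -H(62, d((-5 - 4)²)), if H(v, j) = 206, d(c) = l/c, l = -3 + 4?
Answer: -206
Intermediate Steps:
l = 1
d(c) = 1/c
-H(62, d((-5 - 4)²)) = -1*206 = -206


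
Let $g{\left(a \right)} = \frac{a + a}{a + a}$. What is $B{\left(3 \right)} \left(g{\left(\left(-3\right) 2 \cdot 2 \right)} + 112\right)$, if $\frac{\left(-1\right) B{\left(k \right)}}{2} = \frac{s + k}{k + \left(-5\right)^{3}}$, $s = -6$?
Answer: $- \frac{339}{61} \approx -5.5574$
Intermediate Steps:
$g{\left(a \right)} = 1$ ($g{\left(a \right)} = \frac{2 a}{2 a} = 2 a \frac{1}{2 a} = 1$)
$B{\left(k \right)} = - \frac{2 \left(-6 + k\right)}{-125 + k}$ ($B{\left(k \right)} = - 2 \frac{-6 + k}{k + \left(-5\right)^{3}} = - 2 \frac{-6 + k}{k - 125} = - 2 \frac{-6 + k}{-125 + k} = - \frac{2 \left(-6 + k\right)}{-125 + k}$)
$B{\left(3 \right)} \left(g{\left(\left(-3\right) 2 \cdot 2 \right)} + 112\right) = \frac{2 \left(6 - 3\right)}{-125 + 3} \left(1 + 112\right) = \frac{2 \left(6 - 3\right)}{-122} \cdot 113 = 2 \left(- \frac{1}{122}\right) 3 \cdot 113 = \left(- \frac{3}{61}\right) 113 = - \frac{339}{61}$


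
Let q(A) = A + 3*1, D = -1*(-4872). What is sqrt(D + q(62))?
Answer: sqrt(4937) ≈ 70.264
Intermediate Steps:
D = 4872
q(A) = 3 + A (q(A) = A + 3 = 3 + A)
sqrt(D + q(62)) = sqrt(4872 + (3 + 62)) = sqrt(4872 + 65) = sqrt(4937)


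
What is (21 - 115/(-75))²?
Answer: 114244/225 ≈ 507.75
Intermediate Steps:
(21 - 115/(-75))² = (21 - 115*(-1/75))² = (21 + 23/15)² = (338/15)² = 114244/225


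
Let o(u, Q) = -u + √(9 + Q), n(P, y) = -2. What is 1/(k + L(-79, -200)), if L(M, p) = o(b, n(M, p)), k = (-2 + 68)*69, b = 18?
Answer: 648/2939327 - √7/20575289 ≈ 0.00022033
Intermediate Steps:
k = 4554 (k = 66*69 = 4554)
o(u, Q) = √(9 + Q) - u
L(M, p) = -18 + √7 (L(M, p) = √(9 - 2) - 1*18 = √7 - 18 = -18 + √7)
1/(k + L(-79, -200)) = 1/(4554 + (-18 + √7)) = 1/(4536 + √7)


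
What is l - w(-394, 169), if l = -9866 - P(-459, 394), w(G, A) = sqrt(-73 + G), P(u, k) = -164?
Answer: -9702 - I*sqrt(467) ≈ -9702.0 - 21.61*I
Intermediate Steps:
l = -9702 (l = -9866 - 1*(-164) = -9866 + 164 = -9702)
l - w(-394, 169) = -9702 - sqrt(-73 - 394) = -9702 - sqrt(-467) = -9702 - I*sqrt(467)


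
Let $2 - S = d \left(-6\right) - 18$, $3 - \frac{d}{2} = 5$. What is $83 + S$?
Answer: $79$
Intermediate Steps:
$d = -4$ ($d = 6 - 10 = -4$)
$S = -4$ ($S = 2 - \left(\left(-4\right) \left(-6\right) - 18\right) = 2 - \left(24 - 18\right) = 2 - 6 = -4$)
$83 + S = 83 - 4 = 79$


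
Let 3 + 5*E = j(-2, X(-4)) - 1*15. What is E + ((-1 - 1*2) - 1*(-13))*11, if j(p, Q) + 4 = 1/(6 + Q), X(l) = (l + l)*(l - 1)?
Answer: 24289/230 ≈ 105.60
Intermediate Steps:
X(l) = 2*l*(-1 + l) (X(l) = (2*l)*(-1 + l) = 2*l*(-1 + l))
j(p, Q) = -4 + 1/(6 + Q)
E = -1011/230 (E = -⅗ + ((-23 - 8*(-4)*(-1 - 4))/(6 + 2*(-4)*(-1 - 4)) - 1*15)/5 = -⅗ + ((-23 - 8*(-4)*(-5))/(6 + 2*(-4)*(-5)) - 15)/5 = -⅗ + ((-23 - 4*40)/(6 + 40) - 15)/5 = -⅗ + ((-23 - 160)/46 - 15)/5 = -⅗ + ((1/46)*(-183) - 15)/5 = -⅗ + (-183/46 - 15)/5 = -⅗ + (⅕)*(-873/46) = -⅗ - 873/230 = -1011/230 ≈ -4.3957)
E + ((-1 - 1*2) - 1*(-13))*11 = -1011/230 + ((-1 - 1*2) - 1*(-13))*11 = -1011/230 + ((-1 - 2) + 13)*11 = -1011/230 + (-3 + 13)*11 = -1011/230 + 10*11 = -1011/230 + 110 = 24289/230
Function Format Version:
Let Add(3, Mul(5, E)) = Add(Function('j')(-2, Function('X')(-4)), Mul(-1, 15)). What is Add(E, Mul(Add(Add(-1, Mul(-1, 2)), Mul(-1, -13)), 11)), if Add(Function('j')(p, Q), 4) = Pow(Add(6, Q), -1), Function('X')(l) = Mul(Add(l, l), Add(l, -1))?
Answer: Rational(24289, 230) ≈ 105.60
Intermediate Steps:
Function('X')(l) = Mul(2, l, Add(-1, l)) (Function('X')(l) = Mul(Mul(2, l), Add(-1, l)) = Mul(2, l, Add(-1, l)))
Function('j')(p, Q) = Add(-4, Pow(Add(6, Q), -1))
E = Rational(-1011, 230) (E = Add(Rational(-3, 5), Mul(Rational(1, 5), Add(Mul(Pow(Add(6, Mul(2, -4, Add(-1, -4))), -1), Add(-23, Mul(-4, Mul(2, -4, Add(-1, -4))))), Mul(-1, 15)))) = Add(Rational(-3, 5), Mul(Rational(1, 5), Add(Mul(Pow(Add(6, Mul(2, -4, -5)), -1), Add(-23, Mul(-4, Mul(2, -4, -5)))), -15))) = Add(Rational(-3, 5), Mul(Rational(1, 5), Add(Mul(Pow(Add(6, 40), -1), Add(-23, Mul(-4, 40))), -15))) = Add(Rational(-3, 5), Mul(Rational(1, 5), Add(Mul(Pow(46, -1), Add(-23, -160)), -15))) = Add(Rational(-3, 5), Mul(Rational(1, 5), Add(Mul(Rational(1, 46), -183), -15))) = Add(Rational(-3, 5), Mul(Rational(1, 5), Add(Rational(-183, 46), -15))) = Add(Rational(-3, 5), Mul(Rational(1, 5), Rational(-873, 46))) = Add(Rational(-3, 5), Rational(-873, 230)) = Rational(-1011, 230) ≈ -4.3957)
Add(E, Mul(Add(Add(-1, Mul(-1, 2)), Mul(-1, -13)), 11)) = Add(Rational(-1011, 230), Mul(Add(Add(-1, Mul(-1, 2)), Mul(-1, -13)), 11)) = Add(Rational(-1011, 230), Mul(Add(Add(-1, -2), 13), 11)) = Add(Rational(-1011, 230), Mul(Add(-3, 13), 11)) = Add(Rational(-1011, 230), Mul(10, 11)) = Add(Rational(-1011, 230), 110) = Rational(24289, 230)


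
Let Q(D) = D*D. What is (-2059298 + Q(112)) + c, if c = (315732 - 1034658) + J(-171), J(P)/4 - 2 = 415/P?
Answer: -472931572/171 ≈ -2.7657e+6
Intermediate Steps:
J(P) = 8 + 1660/P (J(P) = 8 + 4*(415/P) = 8 + 1660/P)
Q(D) = D²
c = -122936638/171 (c = (315732 - 1034658) + (8 + 1660/(-171)) = -718926 + (8 + 1660*(-1/171)) = -718926 + (8 - 1660/171) = -718926 - 292/171 = -122936638/171 ≈ -7.1893e+5)
(-2059298 + Q(112)) + c = (-2059298 + 112²) - 122936638/171 = (-2059298 + 12544) - 122936638/171 = -2046754 - 122936638/171 = -472931572/171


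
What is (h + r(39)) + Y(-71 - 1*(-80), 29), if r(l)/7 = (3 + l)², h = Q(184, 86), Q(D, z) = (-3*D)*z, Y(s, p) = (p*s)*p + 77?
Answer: -27478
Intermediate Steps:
Y(s, p) = 77 + s*p² (Y(s, p) = s*p² + 77 = 77 + s*p²)
Q(D, z) = -3*D*z
h = -47472 (h = -3*184*86 = -47472)
r(l) = 7*(3 + l)²
(h + r(39)) + Y(-71 - 1*(-80), 29) = (-47472 + 7*(3 + 39)²) + (77 + (-71 - 1*(-80))*29²) = (-47472 + 7*42²) + (77 + (-71 + 80)*841) = (-47472 + 7*1764) + (77 + 9*841) = (-47472 + 12348) + (77 + 7569) = -35124 + 7646 = -27478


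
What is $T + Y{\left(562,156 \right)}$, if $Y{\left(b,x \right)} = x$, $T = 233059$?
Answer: $233215$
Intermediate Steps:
$T + Y{\left(562,156 \right)} = 233059 + 156 = 233215$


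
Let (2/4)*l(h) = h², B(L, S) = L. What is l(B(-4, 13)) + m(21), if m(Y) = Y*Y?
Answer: 473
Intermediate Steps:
m(Y) = Y²
l(h) = 2*h²
l(B(-4, 13)) + m(21) = 2*(-4)² + 21² = 2*16 + 441 = 32 + 441 = 473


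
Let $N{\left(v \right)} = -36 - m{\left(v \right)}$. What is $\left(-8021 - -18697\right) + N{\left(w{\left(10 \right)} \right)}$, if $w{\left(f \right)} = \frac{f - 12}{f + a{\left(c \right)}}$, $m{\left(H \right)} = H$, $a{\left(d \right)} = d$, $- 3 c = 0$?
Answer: $\frac{53201}{5} \approx 10640.0$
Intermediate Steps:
$c = 0$ ($c = \left(- \frac{1}{3}\right) 0 = 0$)
$w{\left(f \right)} = \frac{-12 + f}{f}$ ($w{\left(f \right)} = \frac{f - 12}{f + 0} = \frac{-12 + f}{f}$)
$N{\left(v \right)} = -36 - v$
$\left(-8021 - -18697\right) + N{\left(w{\left(10 \right)} \right)} = \left(-8021 - -18697\right) - \left(36 + \frac{-12 + 10}{10}\right) = \left(-8021 + 18697\right) - \left(36 + \frac{1}{10} \left(-2\right)\right) = 10676 - \frac{179}{5} = \frac{53201}{5}$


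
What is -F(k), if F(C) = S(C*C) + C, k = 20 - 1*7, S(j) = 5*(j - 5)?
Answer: -833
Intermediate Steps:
S(j) = -25 + 5*j (S(j) = 5*(-5 + j) = -25 + 5*j)
k = 13 (k = 20 - 7 = 13)
F(C) = -25 + C + 5*C**2 (F(C) = (-25 + 5*(C*C)) + C = (-25 + 5*C**2) + C = -25 + C + 5*C**2)
-F(k) = -(-25 + 13 + 5*13**2) = -(-25 + 13 + 5*169) = -(-25 + 13 + 845) = -1*833 = -833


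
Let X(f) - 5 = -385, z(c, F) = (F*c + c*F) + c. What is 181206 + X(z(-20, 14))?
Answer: 180826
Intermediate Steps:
z(c, F) = c + 2*F*c (z(c, F) = (F*c + F*c) + c = 2*F*c + c = c + 2*F*c)
X(f) = -380 (X(f) = 5 - 385 = -380)
181206 + X(z(-20, 14)) = 181206 - 380 = 180826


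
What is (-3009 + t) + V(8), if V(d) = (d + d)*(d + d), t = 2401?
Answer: -352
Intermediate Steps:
V(d) = 4*d² (V(d) = (2*d)*(2*d) = 4*d²)
(-3009 + t) + V(8) = (-3009 + 2401) + 4*8² = -608 + 4*64 = -608 + 256 = -352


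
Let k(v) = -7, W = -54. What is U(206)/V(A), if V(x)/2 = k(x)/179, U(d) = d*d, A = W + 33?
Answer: -3798022/7 ≈ -5.4258e+5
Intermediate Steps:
A = -21 (A = -54 + 33 = -21)
U(d) = d²
V(x) = -14/179 (V(x) = 2*(-7/179) = -14/179)
U(206)/V(A) = 206²/(-14/179) = 42436*(-179/14) = -3798022/7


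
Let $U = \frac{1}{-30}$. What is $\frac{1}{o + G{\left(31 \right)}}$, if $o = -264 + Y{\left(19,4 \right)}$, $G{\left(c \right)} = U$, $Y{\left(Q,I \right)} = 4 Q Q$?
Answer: $\frac{30}{35399} \approx 0.00084748$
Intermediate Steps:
$Y{\left(Q,I \right)} = 4 Q^{2}$
$U = - \frac{1}{30} \approx -0.033333$
$G{\left(c \right)} = - \frac{1}{30}$
$o = 1180$ ($o = -264 + 4 \cdot 19^{2} = -264 + 4 \cdot 361 = -264 + 1444 = 1180$)
$\frac{1}{o + G{\left(31 \right)}} = \frac{1}{1180 - \frac{1}{30}} = \frac{1}{\frac{35399}{30}} = \frac{30}{35399}$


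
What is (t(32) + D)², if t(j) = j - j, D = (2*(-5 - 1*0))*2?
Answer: 400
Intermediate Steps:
D = -20 (D = (2*(-5 + 0))*2 = (2*(-5))*2 = -10*2 = -20)
t(j) = 0
(t(32) + D)² = (0 - 20)² = (-20)² = 400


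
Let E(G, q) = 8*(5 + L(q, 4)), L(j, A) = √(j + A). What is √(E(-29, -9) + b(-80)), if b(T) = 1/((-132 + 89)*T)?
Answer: √(29584215 + 5916800*I*√5)/860 ≈ 6.4737 + 1.3816*I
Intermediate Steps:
L(j, A) = √(A + j)
b(T) = -1/(43*T) (b(T) = 1/((-43)*T) = -1/(43*T))
E(G, q) = 40 + 8*√(4 + q) (E(G, q) = 8*(5 + √(4 + q)) = 40 + 8*√(4 + q))
√(E(-29, -9) + b(-80)) = √((40 + 8*√(4 - 9)) - 1/43/(-80)) = √((40 + 8*√(-5)) - 1/43*(-1/80)) = √((40 + 8*(I*√5)) + 1/3440) = √((40 + 8*I*√5) + 1/3440) = √(137601/3440 + 8*I*√5)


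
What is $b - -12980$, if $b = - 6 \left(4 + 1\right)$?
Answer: $12950$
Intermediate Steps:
$b = -30$ ($b = \left(-6\right) 5 = -30$)
$b - -12980 = -30 - -12980 = -30 + 12980 = 12950$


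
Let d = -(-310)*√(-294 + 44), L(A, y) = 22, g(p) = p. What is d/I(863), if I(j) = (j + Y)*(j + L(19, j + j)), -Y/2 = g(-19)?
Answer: 310*I*√10/159477 ≈ 0.006147*I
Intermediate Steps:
Y = 38 (Y = -2*(-19) = 38)
I(j) = (22 + j)*(38 + j) (I(j) = (j + 38)*(j + 22) = (38 + j)*(22 + j) = (22 + j)*(38 + j))
d = 1550*I*√10 (d = -(-310)*√(-250) = -(-310)*5*I*√10 = -(-1550)*I*√10 = 1550*I*√10 ≈ 4901.5*I)
d/I(863) = (1550*I*√10)/(836 + 863² + 60*863) = (1550*I*√10)/(836 + 744769 + 51780) = (1550*I*√10)/797385 = (1550*I*√10)*(1/797385) = 310*I*√10/159477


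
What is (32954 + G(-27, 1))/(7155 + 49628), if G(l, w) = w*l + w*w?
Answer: 32928/56783 ≈ 0.57989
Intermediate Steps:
G(l, w) = w² + l*w (G(l, w) = l*w + w² = w² + l*w)
(32954 + G(-27, 1))/(7155 + 49628) = (32954 + 1*(-27 + 1))/(7155 + 49628) = (32954 + 1*(-26))/56783 = (32954 - 26)*(1/56783) = 32928*(1/56783) = 32928/56783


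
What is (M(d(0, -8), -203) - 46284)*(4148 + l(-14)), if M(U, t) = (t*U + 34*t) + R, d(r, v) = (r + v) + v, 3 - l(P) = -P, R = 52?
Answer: -206378382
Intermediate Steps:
l(P) = 3 + P (l(P) = 3 - (-1)*P = 3 + P)
d(r, v) = r + 2*v
M(U, t) = 52 + 34*t + U*t (M(U, t) = (t*U + 34*t) + 52 = (U*t + 34*t) + 52 = (34*t + U*t) + 52 = 52 + 34*t + U*t)
(M(d(0, -8), -203) - 46284)*(4148 + l(-14)) = ((52 + 34*(-203) + (0 + 2*(-8))*(-203)) - 46284)*(4148 + (3 - 14)) = ((52 - 6902 + (0 - 16)*(-203)) - 46284)*(4148 - 11) = ((52 - 6902 - 16*(-203)) - 46284)*4137 = ((52 - 6902 + 3248) - 46284)*4137 = (-3602 - 46284)*4137 = -49886*4137 = -206378382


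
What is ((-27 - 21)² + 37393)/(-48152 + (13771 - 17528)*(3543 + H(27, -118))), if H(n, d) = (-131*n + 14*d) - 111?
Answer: 39697/6552897 ≈ 0.0060579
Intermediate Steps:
H(n, d) = -111 - 131*n + 14*d
((-27 - 21)² + 37393)/(-48152 + (13771 - 17528)*(3543 + H(27, -118))) = ((-27 - 21)² + 37393)/(-48152 + (13771 - 17528)*(3543 + (-111 - 131*27 + 14*(-118)))) = ((-48)² + 37393)/(-48152 - 3757*(3543 + (-111 - 3537 - 1652))) = (2304 + 37393)/(-48152 - 3757*(3543 - 5300)) = 39697/(-48152 - 3757*(-1757)) = 39697/(-48152 + 6601049) = 39697/6552897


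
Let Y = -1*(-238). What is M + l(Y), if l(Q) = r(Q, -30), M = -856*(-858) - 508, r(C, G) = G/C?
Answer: 87338845/119 ≈ 7.3394e+5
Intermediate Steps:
Y = 238
M = 733940 (M = 734448 - 508 = 733940)
l(Q) = -30/Q
M + l(Y) = 733940 - 30/238 = 733940 - 30*1/238 = 733940 - 15/119 = 87338845/119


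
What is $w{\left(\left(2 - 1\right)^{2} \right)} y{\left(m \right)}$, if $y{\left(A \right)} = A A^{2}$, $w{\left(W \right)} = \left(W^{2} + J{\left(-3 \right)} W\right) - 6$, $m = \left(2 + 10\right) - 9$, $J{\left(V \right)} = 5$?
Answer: $0$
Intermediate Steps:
$m = 3$ ($m = 12 - 9 = 3$)
$w{\left(W \right)} = -6 + W^{2} + 5 W$ ($w{\left(W \right)} = \left(W^{2} + 5 W\right) - 6 = -6 + W^{2} + 5 W$)
$y{\left(A \right)} = A^{3}$
$w{\left(\left(2 - 1\right)^{2} \right)} y{\left(m \right)} = \left(-6 + \left(\left(2 - 1\right)^{2}\right)^{2} + 5 \left(2 - 1\right)^{2}\right) 3^{3} = \left(-6 + \left(1^{2}\right)^{2} + 5 \cdot 1^{2}\right) 27 = \left(-6 + 1^{2} + 5 \cdot 1\right) 27 = \left(-6 + 1 + 5\right) 27 = 0 \cdot 27 = 0$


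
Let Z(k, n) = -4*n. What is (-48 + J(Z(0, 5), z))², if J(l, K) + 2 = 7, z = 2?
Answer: 1849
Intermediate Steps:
J(l, K) = 5 (J(l, K) = -2 + 7 = 5)
(-48 + J(Z(0, 5), z))² = (-48 + 5)² = (-43)² = 1849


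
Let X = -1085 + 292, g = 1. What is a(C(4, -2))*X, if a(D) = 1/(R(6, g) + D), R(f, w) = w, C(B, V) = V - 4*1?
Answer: 793/5 ≈ 158.60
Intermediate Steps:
X = -793
C(B, V) = -4 + V (C(B, V) = V - 4 = -4 + V)
a(D) = 1/(1 + D)
a(C(4, -2))*X = -793/(1 + (-4 - 2)) = -793/(1 - 6) = -793/(-5) = -1/5*(-793) = 793/5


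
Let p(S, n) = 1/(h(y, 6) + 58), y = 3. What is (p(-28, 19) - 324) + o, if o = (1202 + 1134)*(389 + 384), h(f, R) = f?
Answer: 110129645/61 ≈ 1.8054e+6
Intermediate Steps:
p(S, n) = 1/61 (p(S, n) = 1/(3 + 58) = 1/61)
o = 1805728 (o = 2336*773 = 1805728)
(p(-28, 19) - 324) + o = (1/61 - 324) + 1805728 = -19763/61 + 1805728 = 110129645/61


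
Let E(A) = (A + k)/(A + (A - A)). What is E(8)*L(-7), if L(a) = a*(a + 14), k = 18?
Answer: -637/4 ≈ -159.25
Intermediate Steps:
L(a) = a*(14 + a)
E(A) = (18 + A)/A (E(A) = (A + 18)/(A + (A - A)) = (18 + A)/(A + 0) = (18 + A)/A)
E(8)*L(-7) = ((18 + 8)/8)*(-7*(14 - 7)) = ((⅛)*26)*(-7*7) = (13/4)*(-49) = -637/4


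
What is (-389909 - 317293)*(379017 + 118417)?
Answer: -351786319668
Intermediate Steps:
(-389909 - 317293)*(379017 + 118417) = -707202*497434 = -351786319668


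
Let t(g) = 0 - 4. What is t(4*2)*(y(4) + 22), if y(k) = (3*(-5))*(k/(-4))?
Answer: -148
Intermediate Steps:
t(g) = -4
y(k) = 15*k/4 (y(k) = -15*k*(-1)/4 = -(-15)*k/4 = 15*k/4)
t(4*2)*(y(4) + 22) = -4*((15/4)*4 + 22) = -4*(15 + 22) = -4*37 = -148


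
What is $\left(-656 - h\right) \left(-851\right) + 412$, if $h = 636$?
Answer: $1099904$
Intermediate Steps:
$\left(-656 - h\right) \left(-851\right) + 412 = \left(-656 - 636\right) \left(-851\right) + 412 = \left(-1292\right) \left(-851\right) + 412 = 1099492 + 412 = 1099904$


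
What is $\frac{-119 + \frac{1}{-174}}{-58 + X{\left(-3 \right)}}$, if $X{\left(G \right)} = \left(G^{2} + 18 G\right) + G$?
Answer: $\frac{20707}{18444} \approx 1.1227$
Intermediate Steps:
$X{\left(G \right)} = G^{2} + 19 G$
$\frac{-119 + \frac{1}{-174}}{-58 + X{\left(-3 \right)}} = \frac{-119 + \frac{1}{-174}}{-58 - 3 \left(19 - 3\right)} = \frac{-119 - \frac{1}{174}}{-58 - 48} = - \frac{20707}{174 \left(-58 - 48\right)} = - \frac{20707}{174 \left(-106\right)} = \left(- \frac{20707}{174}\right) \left(- \frac{1}{106}\right) = \frac{20707}{18444}$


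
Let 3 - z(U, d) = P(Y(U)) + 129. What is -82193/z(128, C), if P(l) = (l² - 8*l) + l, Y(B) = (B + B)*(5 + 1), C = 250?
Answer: 82193/2348670 ≈ 0.034996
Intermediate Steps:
Y(B) = 12*B (Y(B) = (2*B)*6 = 12*B)
P(l) = l² - 7*l
z(U, d) = -126 - 12*U*(-7 + 12*U) (z(U, d) = 3 - ((12*U)*(-7 + 12*U) + 129) = 3 - (12*U*(-7 + 12*U) + 129) = 3 - (129 + 12*U*(-7 + 12*U)) = 3 + (-129 - 12*U*(-7 + 12*U)) = -126 - 12*U*(-7 + 12*U))
-82193/z(128, C) = -82193/(-126 - 144*128² + 84*128) = -82193/(-126 - 144*16384 + 10752) = -82193/(-126 - 2359296 + 10752) = -82193/(-2348670) = -82193*(-1/2348670) = 82193/2348670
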